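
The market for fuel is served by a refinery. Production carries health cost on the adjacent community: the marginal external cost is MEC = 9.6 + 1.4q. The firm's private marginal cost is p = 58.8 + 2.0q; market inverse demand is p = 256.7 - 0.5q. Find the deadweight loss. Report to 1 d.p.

DWL = 1859.2

Market equilibrium (private): 58.8 + 2.0q = 256.7 - 0.5q → q_m = 79.1600.
Social marginal cost = private MC + MEC = 68.4 + 3.4q.
Set SMC = demand: 68.4 + 3.4q = 256.7 - 0.5q → q* = 48.2821.
The welfare-loss triangle has base |q_m − q*| and height MEC(q_m) (the vertical gap between SMC and demand is zero at q* and MEC at q_m).
DWL = ½ × 30.8779 × 120.4240 = 1859.2201.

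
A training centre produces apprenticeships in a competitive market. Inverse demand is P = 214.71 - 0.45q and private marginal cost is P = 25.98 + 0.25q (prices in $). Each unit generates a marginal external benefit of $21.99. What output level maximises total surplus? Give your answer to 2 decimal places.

Social marginal cost = private MC − MEB = 3.99 + 0.25q.
Set SMC = demand: 3.99 + 0.25q = 214.71 - 0.45q → q* = 301.0286.

q* = 301.03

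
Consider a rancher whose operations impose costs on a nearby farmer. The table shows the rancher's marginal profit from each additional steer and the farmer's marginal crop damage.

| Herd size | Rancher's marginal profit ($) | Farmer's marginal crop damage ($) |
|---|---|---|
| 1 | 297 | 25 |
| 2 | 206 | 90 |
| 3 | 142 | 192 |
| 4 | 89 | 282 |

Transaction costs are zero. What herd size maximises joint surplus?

Bargaining reaches the level where marginal profit last exceeds marginal crop damage.
That holds through level 2 (206 ≥ 90) but not at 3 (142 < 192).

2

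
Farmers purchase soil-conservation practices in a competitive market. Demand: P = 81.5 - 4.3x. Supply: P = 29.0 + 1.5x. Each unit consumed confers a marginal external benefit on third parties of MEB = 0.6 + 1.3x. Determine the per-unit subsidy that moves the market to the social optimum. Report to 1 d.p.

subsidy = 15.9 per unit

Social marginal benefit = demand + MEB = 82.1 - 3.0x.
Set SMB = MC: 82.1 - 3.0x = 29.0 + 1.5x → x* = 11.8000.
The Pigouvian subsidy equals MEB at x*: 0.6 + 1.3×11.8000 = 15.9400.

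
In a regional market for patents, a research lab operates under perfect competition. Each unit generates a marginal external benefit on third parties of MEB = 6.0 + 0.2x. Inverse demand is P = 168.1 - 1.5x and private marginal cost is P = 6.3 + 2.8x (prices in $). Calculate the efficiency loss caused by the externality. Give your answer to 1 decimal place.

DWL = $22.3

Market equilibrium (private): 6.3 + 2.8x = 168.1 - 1.5x → x_m = 37.6279.
Social marginal cost = private MC − MEB = 0.3 + 2.6x.
Set SMC = demand: 0.3 + 2.6x = 168.1 - 1.5x → x* = 40.9268.
The welfare-loss triangle has base |x_m − x*| and height MEB(x_m) (the vertical gap between SMC and demand is zero at x* and MEB at x_m).
DWL = ½ × 3.2989 × 13.5256 = 22.3098.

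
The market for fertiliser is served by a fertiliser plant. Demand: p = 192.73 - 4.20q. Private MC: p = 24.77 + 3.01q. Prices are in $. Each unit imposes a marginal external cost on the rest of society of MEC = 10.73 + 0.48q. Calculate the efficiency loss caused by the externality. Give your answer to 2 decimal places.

Market equilibrium (private): 24.77 + 3.01q = 192.73 - 4.20q → q_m = 23.2954.
Social marginal cost = private MC + MEC = 35.50 + 3.49q.
Set SMC = demand: 35.50 + 3.49q = 192.73 - 4.20q → q* = 20.4460.
Between q* and q_m the wedge SMC − demand runs linearly from 0 to MEC(q_m), so the loss is a triangle.
DWL = ½ × 2.8494 × 21.9118 = 31.2177.

DWL = $31.22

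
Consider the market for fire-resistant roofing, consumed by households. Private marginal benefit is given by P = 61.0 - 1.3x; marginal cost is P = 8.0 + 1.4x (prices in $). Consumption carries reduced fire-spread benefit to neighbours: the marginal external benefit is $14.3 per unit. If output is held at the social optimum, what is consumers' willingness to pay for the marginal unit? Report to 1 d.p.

Social marginal benefit = demand + MEB = 75.3 - 1.3x.
Set SMB = MC: 75.3 - 1.3x = 8.0 + 1.4x → x* = 24.9259.
Consumer price on the demand curve at x*: 61.0 − 1.3×24.9259 = 28.5963.

P = $28.6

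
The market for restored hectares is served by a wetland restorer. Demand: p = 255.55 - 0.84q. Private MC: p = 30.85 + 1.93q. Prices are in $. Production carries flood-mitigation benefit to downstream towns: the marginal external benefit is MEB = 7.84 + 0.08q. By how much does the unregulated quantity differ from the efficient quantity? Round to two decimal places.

5.33 units

Market equilibrium (private): 30.85 + 1.93q = 255.55 - 0.84q → q_m = 81.1191.
Social marginal cost = private MC − MEB = 23.01 + 1.85q.
Set SMC = demand: 23.01 + 1.85q = 255.55 - 0.84q → q* = 86.4461.
Gap = |81.1191 − 86.4461| = 5.3270.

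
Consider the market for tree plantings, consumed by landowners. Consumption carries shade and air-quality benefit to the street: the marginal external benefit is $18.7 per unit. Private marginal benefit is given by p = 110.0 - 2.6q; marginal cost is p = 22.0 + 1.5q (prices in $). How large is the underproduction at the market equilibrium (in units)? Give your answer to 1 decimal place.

Market equilibrium (private): 22.0 + 1.5q = 110.0 - 2.6q → q_m = 21.4634.
Social marginal benefit = demand + MEB = 128.7 - 2.6q.
Set SMB = MC: 128.7 - 2.6q = 22.0 + 1.5q → q* = 26.0244.
Gap = |21.4634 − 26.0244| = 4.5610.

4.6 units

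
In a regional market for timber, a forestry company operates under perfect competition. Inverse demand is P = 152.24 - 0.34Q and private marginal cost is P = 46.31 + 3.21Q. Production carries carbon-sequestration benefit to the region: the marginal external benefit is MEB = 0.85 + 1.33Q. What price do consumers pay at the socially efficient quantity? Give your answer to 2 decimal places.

P = 135.89

Social marginal cost = private MC − MEB = 45.46 + 1.88Q.
Set SMC = demand: 45.46 + 1.88Q = 152.24 - 0.34Q → Q* = 48.0991.
Consumer price on the demand curve at Q*: 152.24 − 0.34×48.0991 = 135.8863.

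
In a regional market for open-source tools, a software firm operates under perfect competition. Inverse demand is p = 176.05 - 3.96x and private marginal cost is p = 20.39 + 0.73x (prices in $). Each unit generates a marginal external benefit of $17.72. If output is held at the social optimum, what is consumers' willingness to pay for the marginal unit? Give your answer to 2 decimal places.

P = $29.66

Social marginal cost = private MC − MEB = 2.67 + 0.73x.
Set SMC = demand: 2.67 + 0.73x = 176.05 - 3.96x → x* = 36.9680.
Consumer price on the demand curve at x*: 176.05 − 3.96×36.9680 = 29.6567.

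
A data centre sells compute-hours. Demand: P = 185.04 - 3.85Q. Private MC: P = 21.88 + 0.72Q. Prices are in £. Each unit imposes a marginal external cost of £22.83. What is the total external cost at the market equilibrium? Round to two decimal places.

£815.09

Market equilibrium (private): 21.88 + 0.72Q = 185.04 - 3.85Q → Q_m = 35.7024.
Total external cost = MEC × Q_m = 22.83 × 35.7024 = 815.0858.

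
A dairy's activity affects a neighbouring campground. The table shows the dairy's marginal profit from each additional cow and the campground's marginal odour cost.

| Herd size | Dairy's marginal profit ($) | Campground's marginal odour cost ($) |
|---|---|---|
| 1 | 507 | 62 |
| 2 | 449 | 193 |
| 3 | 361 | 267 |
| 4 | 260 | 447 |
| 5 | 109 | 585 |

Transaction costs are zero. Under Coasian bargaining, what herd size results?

Bargaining reaches the level where marginal profit last exceeds marginal odour cost.
That holds through level 3 (361 ≥ 267) but not at 4 (260 < 447).

3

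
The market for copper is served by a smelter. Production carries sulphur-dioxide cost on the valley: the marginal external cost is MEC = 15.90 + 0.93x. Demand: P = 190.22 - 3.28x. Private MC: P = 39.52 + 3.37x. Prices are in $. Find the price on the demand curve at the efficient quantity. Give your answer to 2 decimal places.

Social marginal cost = private MC + MEC = 55.42 + 4.30x.
Set SMC = demand: 55.42 + 4.30x = 190.22 - 3.28x → x* = 17.7836.
Consumer price on the demand curve at x*: 190.22 − 3.28×17.7836 = 131.8898.

P = $131.89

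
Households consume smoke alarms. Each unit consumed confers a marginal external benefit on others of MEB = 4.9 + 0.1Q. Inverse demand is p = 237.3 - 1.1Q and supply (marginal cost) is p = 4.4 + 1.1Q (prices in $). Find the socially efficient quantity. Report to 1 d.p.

Social marginal benefit = demand + MEB = 242.2 - Q.
Set SMB = MC: 242.2 - Q = 4.4 + 1.1Q → Q* = 113.2381.

Q* = 113.2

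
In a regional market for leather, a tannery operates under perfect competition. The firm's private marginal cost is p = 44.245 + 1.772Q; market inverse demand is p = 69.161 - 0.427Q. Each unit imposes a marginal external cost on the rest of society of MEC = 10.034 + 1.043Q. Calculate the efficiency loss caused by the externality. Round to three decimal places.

Market equilibrium (private): 44.245 + 1.772Q = 69.161 - 0.427Q → Q_m = 11.3306.
Social marginal cost = private MC + MEC = 54.279 + 2.815Q.
Set SMC = demand: 54.279 + 2.815Q = 69.161 - 0.427Q → Q* = 4.5904.
The welfare-loss triangle has base |Q_m − Q*| and height MEC(Q_m) (the vertical gap between SMC and demand is zero at Q* and MEC at Q_m).
DWL = ½ × 6.7402 × 21.8518 = 73.6428.

DWL = 73.643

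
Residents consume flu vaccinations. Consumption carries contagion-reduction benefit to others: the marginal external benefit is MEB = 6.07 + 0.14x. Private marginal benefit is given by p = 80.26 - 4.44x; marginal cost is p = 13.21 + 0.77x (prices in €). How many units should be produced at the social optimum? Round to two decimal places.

Social marginal benefit = demand + MEB = 86.33 - 4.30x.
Set SMB = MC: 86.33 - 4.30x = 13.21 + 0.77x → x* = 14.4221.

x* = 14.42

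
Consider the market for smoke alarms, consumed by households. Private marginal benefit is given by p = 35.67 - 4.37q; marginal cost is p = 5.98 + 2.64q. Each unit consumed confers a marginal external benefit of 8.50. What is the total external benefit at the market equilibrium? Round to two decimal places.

Market equilibrium (private): 5.98 + 2.64q = 35.67 - 4.37q → q_m = 4.2354.
Total external benefit = MEB × q_m = 8.50 × 4.2354 = 36.0009.

36.00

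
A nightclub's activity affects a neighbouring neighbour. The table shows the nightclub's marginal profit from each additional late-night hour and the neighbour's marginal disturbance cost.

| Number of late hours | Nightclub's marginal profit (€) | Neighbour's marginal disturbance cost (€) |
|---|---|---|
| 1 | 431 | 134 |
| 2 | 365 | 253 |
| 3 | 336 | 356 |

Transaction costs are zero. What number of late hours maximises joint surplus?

2

Bargaining reaches the level where marginal profit last exceeds marginal disturbance cost.
That holds through level 2 (365 ≥ 253) but not at 3 (336 < 356).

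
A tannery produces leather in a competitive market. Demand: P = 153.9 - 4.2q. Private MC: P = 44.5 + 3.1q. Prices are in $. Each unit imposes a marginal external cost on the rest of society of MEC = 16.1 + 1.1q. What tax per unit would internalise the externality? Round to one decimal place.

Social marginal cost = private MC + MEC = 60.6 + 4.2q.
Set SMC = demand: 60.6 + 4.2q = 153.9 - 4.2q → q* = 11.1071.
The Pigouvian tax equals MEC at q*: 16.1 + 1.1×11.1071 = 28.3178.

tax = $28.3 per unit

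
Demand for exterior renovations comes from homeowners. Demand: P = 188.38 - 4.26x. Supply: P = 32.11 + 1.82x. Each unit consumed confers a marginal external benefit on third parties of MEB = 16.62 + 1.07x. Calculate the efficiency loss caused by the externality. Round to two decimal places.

DWL = 194.28

Market equilibrium (private): 32.11 + 1.82x = 188.38 - 4.26x → x_m = 25.7023.
Social marginal benefit = demand + MEB = 205.00 - 3.19x.
Set SMB = MC: 205.00 - 3.19x = 32.11 + 1.82x → x* = 34.5090.
The welfare-loss triangle has base |x_m − x*| and height MEB(x_m) (the vertical gap between SMB and MC is zero at x* and MEB at x_m).
DWL = ½ × 8.8067 × 44.1215 = 194.2824.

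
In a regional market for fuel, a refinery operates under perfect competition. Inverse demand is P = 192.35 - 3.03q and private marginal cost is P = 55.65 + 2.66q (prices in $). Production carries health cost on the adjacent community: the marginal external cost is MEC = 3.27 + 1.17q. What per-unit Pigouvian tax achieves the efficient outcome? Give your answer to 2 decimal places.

Social marginal cost = private MC + MEC = 58.92 + 3.83q.
Set SMC = demand: 58.92 + 3.83q = 192.35 - 3.03q → q* = 19.4504.
The Pigouvian tax equals MEC at q*: 3.27 + 1.17×19.4504 = 26.0270.

tax = $26.03 per unit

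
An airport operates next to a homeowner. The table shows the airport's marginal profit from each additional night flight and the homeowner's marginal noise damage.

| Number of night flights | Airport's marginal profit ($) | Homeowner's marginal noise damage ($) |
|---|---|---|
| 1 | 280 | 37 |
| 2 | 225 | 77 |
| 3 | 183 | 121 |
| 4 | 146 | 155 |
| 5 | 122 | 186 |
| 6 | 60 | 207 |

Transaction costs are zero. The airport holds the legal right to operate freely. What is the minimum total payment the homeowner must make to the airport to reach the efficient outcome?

Left alone the airport would choose level 6 (marginal profit stays positive).
Efficient level: k* = 3 (marginal profit ≥ marginal noise damage through 3).
The homeowner must at least cover the airport's forgone profit from cutting 6→3: 146 + 122 + 60 = 328.

$328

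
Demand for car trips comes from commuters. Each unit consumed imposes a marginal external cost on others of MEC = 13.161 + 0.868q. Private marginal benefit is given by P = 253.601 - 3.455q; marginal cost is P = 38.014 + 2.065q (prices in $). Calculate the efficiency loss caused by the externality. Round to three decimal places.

DWL = $173.353

Market equilibrium (private): 38.014 + 2.065q = 253.601 - 3.455q → q_m = 39.0556.
Social marginal benefit = demand − MEC = 240.440 - 4.323q.
Set SMB = MC: 240.440 - 4.323q = 38.014 + 2.065q → q* = 31.6885.
Between q* and q_m the wedge MC − SMB runs linearly from 0 to MEC(q_m), so the loss is a triangle.
DWL = ½ × 7.3671 × 47.0613 = 173.3527.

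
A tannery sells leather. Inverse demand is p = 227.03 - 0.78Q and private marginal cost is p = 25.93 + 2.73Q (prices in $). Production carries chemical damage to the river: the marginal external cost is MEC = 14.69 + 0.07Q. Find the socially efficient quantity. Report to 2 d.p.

Q* = 52.07

Social marginal cost = private MC + MEC = 40.62 + 2.80Q.
Set SMC = demand: 40.62 + 2.80Q = 227.03 - 0.78Q → Q* = 52.0698.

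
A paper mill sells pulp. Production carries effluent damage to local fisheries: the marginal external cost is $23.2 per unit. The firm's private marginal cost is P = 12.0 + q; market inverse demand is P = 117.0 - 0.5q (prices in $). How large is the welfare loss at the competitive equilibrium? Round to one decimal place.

DWL = $179.4

Market equilibrium (private): 12.0 + q = 117.0 - 0.5q → q_m = 70.0000.
Social marginal cost = private MC + MEC = 35.2 + q.
Set SMC = demand: 35.2 + q = 117.0 - 0.5q → q* = 54.5333.
The loss is the area between SMC and demand from q* to q_m; with linear curves that's a triangle of height MEC(q_m).
DWL = ½ × 15.4667 × 23.2000 = 179.4137.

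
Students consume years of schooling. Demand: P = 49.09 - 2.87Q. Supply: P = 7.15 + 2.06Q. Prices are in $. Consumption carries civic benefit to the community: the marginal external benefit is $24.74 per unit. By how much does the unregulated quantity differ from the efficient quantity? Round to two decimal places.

Market equilibrium (private): 7.15 + 2.06Q = 49.09 - 2.87Q → Q_m = 8.5071.
Social marginal benefit = demand + MEB = 73.83 - 2.87Q.
Set SMB = MC: 73.83 - 2.87Q = 7.15 + 2.06Q → Q* = 13.5254.
Gap = |8.5071 − 13.5254| = 5.0183.

5.02 units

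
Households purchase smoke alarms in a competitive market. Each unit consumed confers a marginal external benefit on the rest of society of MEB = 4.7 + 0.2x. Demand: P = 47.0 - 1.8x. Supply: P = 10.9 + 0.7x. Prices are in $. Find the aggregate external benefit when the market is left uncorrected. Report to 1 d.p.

Market equilibrium (private): 10.9 + 0.7x = 47.0 - 1.8x → x_m = 14.4400.
Total external benefit = ∫₀^{x_m} (4.7 + 0.2x) dx = 4.7×14.4400 + ½×0.2×14.4400² = 88.7194.

$88.7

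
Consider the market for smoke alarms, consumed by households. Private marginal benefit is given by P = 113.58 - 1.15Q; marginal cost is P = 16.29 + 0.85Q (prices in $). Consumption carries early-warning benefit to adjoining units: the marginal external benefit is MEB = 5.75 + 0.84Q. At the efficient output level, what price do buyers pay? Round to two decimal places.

P = $11.43

Social marginal benefit = demand + MEB = 119.33 - 0.31Q.
Set SMB = MC: 119.33 - 0.31Q = 16.29 + 0.85Q → Q* = 88.8276.
Consumer price on the demand curve at Q*: 113.58 − 1.15×88.8276 = 11.4283.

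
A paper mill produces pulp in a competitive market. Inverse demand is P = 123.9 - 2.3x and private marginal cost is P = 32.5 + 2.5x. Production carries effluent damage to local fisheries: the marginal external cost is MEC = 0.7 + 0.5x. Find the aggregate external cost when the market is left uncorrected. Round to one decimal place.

104.0

Market equilibrium (private): 32.5 + 2.5x = 123.9 - 2.3x → x_m = 19.0417.
Total external cost = ∫₀^{x_m} (0.7 + 0.5x) dx = 0.7×19.0417 + ½×0.5×19.0417² = 103.9758.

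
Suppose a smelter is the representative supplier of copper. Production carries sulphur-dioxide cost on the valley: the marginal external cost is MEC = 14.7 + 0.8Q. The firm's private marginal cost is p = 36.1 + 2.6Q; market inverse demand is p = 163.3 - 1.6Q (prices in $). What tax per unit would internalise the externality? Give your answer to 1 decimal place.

tax = $32.7 per unit

Social marginal cost = private MC + MEC = 50.8 + 3.4Q.
Set SMC = demand: 50.8 + 3.4Q = 163.3 - 1.6Q → Q* = 22.5000.
The Pigouvian tax equals MEC at Q*: 14.7 + 0.8×22.5000 = 32.7000.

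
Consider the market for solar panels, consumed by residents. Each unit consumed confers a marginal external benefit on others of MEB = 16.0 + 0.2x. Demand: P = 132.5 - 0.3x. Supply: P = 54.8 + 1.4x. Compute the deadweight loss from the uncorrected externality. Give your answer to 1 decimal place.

DWL = 210.7

Market equilibrium (private): 54.8 + 1.4x = 132.5 - 0.3x → x_m = 45.7059.
Social marginal benefit = demand + MEB = 148.5 - 0.1x.
Set SMB = MC: 148.5 - 0.1x = 54.8 + 1.4x → x* = 62.4667.
Between x* and x_m the wedge SMB − MC runs linearly from 0 to MEB(x_m), so the loss is a triangle.
DWL = ½ × 16.7608 × 25.1412 = 210.6933.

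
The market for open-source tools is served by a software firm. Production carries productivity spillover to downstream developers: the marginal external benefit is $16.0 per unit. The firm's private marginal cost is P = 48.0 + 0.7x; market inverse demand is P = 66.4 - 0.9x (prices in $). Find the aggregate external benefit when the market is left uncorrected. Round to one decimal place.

$184.0

Market equilibrium (private): 48.0 + 0.7x = 66.4 - 0.9x → x_m = 11.5000.
Total external benefit = MEB × x_m = 16.0 × 11.5000 = 184.0000.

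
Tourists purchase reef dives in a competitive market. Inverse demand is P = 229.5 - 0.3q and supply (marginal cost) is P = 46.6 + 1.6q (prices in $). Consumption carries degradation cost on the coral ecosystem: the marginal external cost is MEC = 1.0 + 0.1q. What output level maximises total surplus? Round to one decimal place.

Social marginal benefit = demand − MEC = 228.5 - 0.4q.
Set SMB = MC: 228.5 - 0.4q = 46.6 + 1.6q → q* = 90.9500.

q* = 91.0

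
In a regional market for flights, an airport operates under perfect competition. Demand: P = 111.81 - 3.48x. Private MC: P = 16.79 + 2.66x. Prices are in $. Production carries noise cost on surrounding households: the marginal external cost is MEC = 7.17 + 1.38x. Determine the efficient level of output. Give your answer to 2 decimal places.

x* = 11.68

Social marginal cost = private MC + MEC = 23.96 + 4.04x.
Set SMC = demand: 23.96 + 4.04x = 111.81 - 3.48x → x* = 11.6822.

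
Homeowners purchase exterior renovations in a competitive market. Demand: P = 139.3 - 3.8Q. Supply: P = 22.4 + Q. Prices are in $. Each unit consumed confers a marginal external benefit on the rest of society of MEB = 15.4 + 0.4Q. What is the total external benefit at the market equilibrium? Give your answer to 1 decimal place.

$493.7

Market equilibrium (private): 22.4 + Q = 139.3 - 3.8Q → Q_m = 24.3542.
Total external benefit = ∫₀^{Q_m} (15.4 + 0.4Q) dQ = 15.4×24.3542 + ½×0.4×24.3542² = 493.6801.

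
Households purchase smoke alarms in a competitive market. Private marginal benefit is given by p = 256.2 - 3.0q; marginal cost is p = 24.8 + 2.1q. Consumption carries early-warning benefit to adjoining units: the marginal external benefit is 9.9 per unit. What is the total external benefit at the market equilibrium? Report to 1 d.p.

449.2

Market equilibrium (private): 24.8 + 2.1q = 256.2 - 3.0q → q_m = 45.3725.
Total external benefit = MEB × q_m = 9.9 × 45.3725 = 449.1878.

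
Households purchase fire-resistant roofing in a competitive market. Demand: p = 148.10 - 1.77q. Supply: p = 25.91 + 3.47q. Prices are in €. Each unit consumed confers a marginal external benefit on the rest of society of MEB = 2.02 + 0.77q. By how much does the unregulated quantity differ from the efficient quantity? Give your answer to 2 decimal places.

4.47 units

Market equilibrium (private): 25.91 + 3.47q = 148.10 - 1.77q → q_m = 23.3187.
Social marginal benefit = demand + MEB = 150.12 - q.
Set SMB = MC: 150.12 - q = 25.91 + 3.47q → q* = 27.7875.
Gap = |23.3187 − 27.7875| = 4.4688.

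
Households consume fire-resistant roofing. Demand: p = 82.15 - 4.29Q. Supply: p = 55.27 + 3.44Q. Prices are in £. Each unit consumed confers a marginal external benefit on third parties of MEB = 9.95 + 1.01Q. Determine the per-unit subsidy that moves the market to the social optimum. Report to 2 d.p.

subsidy = £15.49 per unit

Social marginal benefit = demand + MEB = 92.10 - 3.28Q.
Set SMB = MC: 92.10 - 3.28Q = 55.27 + 3.44Q → Q* = 5.4807.
The Pigouvian subsidy equals MEB at Q*: 9.95 + 1.01×5.4807 = 15.4855.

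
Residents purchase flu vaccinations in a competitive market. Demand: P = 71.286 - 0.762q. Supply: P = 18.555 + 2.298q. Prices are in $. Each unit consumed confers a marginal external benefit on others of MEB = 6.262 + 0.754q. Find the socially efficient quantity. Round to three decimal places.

Social marginal benefit = demand + MEB = 77.548 - 0.008q.
Set SMB = MC: 77.548 - 0.008q = 18.555 + 2.298q → q* = 25.5824.

q* = 25.582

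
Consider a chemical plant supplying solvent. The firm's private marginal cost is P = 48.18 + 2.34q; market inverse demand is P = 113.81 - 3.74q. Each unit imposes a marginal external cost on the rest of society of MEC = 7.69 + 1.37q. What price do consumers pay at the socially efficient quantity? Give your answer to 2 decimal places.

P = 84.72

Social marginal cost = private MC + MEC = 55.87 + 3.71q.
Set SMC = demand: 55.87 + 3.71q = 113.81 - 3.74q → q* = 7.7772.
Consumer price on the demand curve at q*: 113.81 − 3.74×7.7772 = 84.7233.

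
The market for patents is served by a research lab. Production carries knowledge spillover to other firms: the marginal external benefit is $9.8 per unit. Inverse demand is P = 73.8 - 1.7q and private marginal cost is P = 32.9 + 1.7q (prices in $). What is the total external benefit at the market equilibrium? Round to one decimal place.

Market equilibrium (private): 32.9 + 1.7q = 73.8 - 1.7q → q_m = 12.0294.
Total external benefit = MEB × q_m = 9.8 × 12.0294 = 117.8881.

$117.9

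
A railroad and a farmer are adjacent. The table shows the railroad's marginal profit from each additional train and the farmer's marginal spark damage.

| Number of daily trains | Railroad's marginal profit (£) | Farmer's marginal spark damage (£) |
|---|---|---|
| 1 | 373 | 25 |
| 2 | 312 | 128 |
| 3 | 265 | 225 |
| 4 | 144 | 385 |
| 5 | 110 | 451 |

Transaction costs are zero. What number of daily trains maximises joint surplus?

3

Bargaining reaches the level where marginal profit last exceeds marginal spark damage.
That holds through level 3 (265 ≥ 225) but not at 4 (144 < 385).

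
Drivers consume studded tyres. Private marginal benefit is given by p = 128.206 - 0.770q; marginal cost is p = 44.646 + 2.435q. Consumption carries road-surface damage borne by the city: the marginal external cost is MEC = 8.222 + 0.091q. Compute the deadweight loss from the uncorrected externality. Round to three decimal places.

Market equilibrium (private): 44.646 + 2.435q = 128.206 - 0.770q → q_m = 26.0718.
Social marginal benefit = demand − MEC = 119.984 - 0.861q.
Set SMB = MC: 119.984 - 0.861q = 44.646 + 2.435q → q* = 22.8574.
Between q* and q_m the wedge MC − SMB runs linearly from 0 to MEC(q_m), so the loss is a triangle.
DWL = ½ × 3.2144 × 10.5945 = 17.0275.

DWL = 17.027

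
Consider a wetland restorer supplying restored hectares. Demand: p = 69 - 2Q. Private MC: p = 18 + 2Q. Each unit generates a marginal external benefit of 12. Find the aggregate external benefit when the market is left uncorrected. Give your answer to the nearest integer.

Market equilibrium (private): 18 + 2Q = 69 - 2Q → Q_m = 12.7500.
Total external benefit = MEB × Q_m = 12 × 12.7500 = 153.0000.

153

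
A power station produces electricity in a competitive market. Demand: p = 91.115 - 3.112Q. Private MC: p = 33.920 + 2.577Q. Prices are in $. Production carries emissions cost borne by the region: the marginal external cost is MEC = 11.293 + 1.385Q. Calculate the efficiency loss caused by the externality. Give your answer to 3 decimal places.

Market equilibrium (private): 33.920 + 2.577Q = 91.115 - 3.112Q → Q_m = 10.0536.
Social marginal cost = private MC + MEC = 45.213 + 3.962Q.
Set SMC = demand: 45.213 + 3.962Q = 91.115 - 3.112Q → Q* = 6.4888.
Between Q* and Q_m the wedge SMC − demand runs linearly from 0 to MEC(Q_m), so the loss is a triangle.
DWL = ½ × 3.5648 × 25.2173 = 44.9473.

DWL = $44.947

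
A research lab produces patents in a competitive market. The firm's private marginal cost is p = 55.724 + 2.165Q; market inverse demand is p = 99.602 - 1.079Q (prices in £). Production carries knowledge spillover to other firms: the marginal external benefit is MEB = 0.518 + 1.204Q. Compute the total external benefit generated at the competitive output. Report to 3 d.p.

£117.142

Market equilibrium (private): 55.724 + 2.165Q = 99.602 - 1.079Q → Q_m = 13.5259.
Total external benefit = ∫₀^{Q_m} (0.518 + 1.204Q) dQ = 0.518×13.5259 + ½×1.204×13.5259² = 117.1423.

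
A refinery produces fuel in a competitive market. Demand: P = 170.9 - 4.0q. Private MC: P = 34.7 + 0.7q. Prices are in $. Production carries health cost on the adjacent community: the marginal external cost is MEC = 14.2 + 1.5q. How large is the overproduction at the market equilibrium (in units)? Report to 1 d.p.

9.3 units

Market equilibrium (private): 34.7 + 0.7q = 170.9 - 4.0q → q_m = 28.9787.
Social marginal cost = private MC + MEC = 48.9 + 2.2q.
Set SMC = demand: 48.9 + 2.2q = 170.9 - 4.0q → q* = 19.6774.
Gap = |28.9787 − 19.6774| = 9.3013.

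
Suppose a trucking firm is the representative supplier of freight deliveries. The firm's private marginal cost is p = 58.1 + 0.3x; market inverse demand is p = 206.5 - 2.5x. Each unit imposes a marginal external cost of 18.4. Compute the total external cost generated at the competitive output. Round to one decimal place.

Market equilibrium (private): 58.1 + 0.3x = 206.5 - 2.5x → x_m = 53.0000.
Total external cost = MEC × x_m = 18.4 × 53.0000 = 975.2000.

975.2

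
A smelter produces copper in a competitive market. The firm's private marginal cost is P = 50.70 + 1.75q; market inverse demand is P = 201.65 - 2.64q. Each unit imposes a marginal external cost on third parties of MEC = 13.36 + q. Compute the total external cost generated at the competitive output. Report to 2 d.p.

Market equilibrium (private): 50.70 + 1.75q = 201.65 - 2.64q → q_m = 34.3850.
Total external cost = ∫₀^{q_m} (13.36 + 1.00q) dq = 13.36×34.3850 + ½×1.00×34.3850² = 1050.5477.

1050.55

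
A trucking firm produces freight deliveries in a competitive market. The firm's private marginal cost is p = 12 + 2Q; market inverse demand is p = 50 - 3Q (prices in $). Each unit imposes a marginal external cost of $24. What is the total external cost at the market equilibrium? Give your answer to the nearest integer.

Market equilibrium (private): 12 + 2Q = 50 - 3Q → Q_m = 7.6000.
Total external cost = MEC × Q_m = 24 × 7.6000 = 182.4000.

$182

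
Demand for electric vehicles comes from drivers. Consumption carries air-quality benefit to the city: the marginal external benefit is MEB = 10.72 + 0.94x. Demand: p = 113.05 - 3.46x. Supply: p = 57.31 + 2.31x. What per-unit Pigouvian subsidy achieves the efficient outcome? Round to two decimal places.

Social marginal benefit = demand + MEB = 123.77 - 2.52x.
Set SMB = MC: 123.77 - 2.52x = 57.31 + 2.31x → x* = 13.7598.
The Pigouvian subsidy equals MEB at x*: 10.72 + 0.94×13.7598 = 23.6542.

subsidy = 23.65 per unit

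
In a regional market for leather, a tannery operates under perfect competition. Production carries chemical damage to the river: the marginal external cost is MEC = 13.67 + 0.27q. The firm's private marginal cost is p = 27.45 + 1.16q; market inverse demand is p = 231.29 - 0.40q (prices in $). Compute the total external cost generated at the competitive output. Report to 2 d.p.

$4091.17

Market equilibrium (private): 27.45 + 1.16q = 231.29 - 0.40q → q_m = 130.6667.
Total external cost = ∫₀^{q_m} (13.67 + 0.27q) dq = 13.67×130.6667 + ½×0.27×130.6667² = 4091.1750.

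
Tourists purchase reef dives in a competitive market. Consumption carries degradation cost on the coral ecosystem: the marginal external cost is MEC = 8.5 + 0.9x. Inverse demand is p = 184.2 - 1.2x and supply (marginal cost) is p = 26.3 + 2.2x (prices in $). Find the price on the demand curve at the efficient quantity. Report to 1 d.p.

P = $142.5

Social marginal benefit = demand − MEC = 175.7 - 2.1x.
Set SMB = MC: 175.7 - 2.1x = 26.3 + 2.2x → x* = 34.7442.
Consumer price on the demand curve at x*: 184.2 − 1.2×34.7442 = 142.5070.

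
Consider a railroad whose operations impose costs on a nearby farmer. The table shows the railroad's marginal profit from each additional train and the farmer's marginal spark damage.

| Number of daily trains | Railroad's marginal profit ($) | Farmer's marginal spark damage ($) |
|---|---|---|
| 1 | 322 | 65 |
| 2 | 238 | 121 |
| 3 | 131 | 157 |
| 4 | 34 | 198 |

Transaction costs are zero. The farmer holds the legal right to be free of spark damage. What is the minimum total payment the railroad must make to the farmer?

$186

Efficient level: marginal profit ≥ marginal spark damage through level 2, so k* = 2.
With the farmer holding the right, the railroad must at least compensate total damage at k*: 65 + 121 = 186.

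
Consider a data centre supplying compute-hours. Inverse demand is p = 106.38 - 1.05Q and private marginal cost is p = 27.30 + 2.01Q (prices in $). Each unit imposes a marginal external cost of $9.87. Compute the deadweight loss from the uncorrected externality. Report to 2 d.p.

Market equilibrium (private): 27.30 + 2.01Q = 106.38 - 1.05Q → Q_m = 25.8431.
Social marginal cost = private MC + MEC = 37.17 + 2.01Q.
Set SMC = demand: 37.17 + 2.01Q = 106.38 - 1.05Q → Q* = 22.6176.
The welfare-loss triangle has base |Q_m − Q*| and height MEC(Q_m) (the vertical gap between SMC and demand is zero at Q* and MEC at Q_m).
DWL = ½ × 3.2255 × 9.8700 = 15.9178.

DWL = $15.92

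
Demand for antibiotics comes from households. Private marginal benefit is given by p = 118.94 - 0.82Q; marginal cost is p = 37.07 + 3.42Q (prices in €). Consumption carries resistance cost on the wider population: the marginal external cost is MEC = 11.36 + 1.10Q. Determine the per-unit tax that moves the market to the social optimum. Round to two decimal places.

tax = €25.88 per unit

Social marginal benefit = demand − MEC = 107.58 - 1.92Q.
Set SMB = MC: 107.58 - 1.92Q = 37.07 + 3.42Q → Q* = 13.2041.
The Pigouvian tax equals MEC at Q*: 11.36 + 1.10×13.2041 = 25.8845.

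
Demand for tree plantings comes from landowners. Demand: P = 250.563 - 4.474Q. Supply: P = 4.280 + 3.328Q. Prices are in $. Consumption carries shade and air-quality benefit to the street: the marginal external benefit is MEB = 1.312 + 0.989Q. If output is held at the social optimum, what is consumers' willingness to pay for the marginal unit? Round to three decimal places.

Social marginal benefit = demand + MEB = 251.875 - 3.485Q.
Set SMB = MC: 251.875 - 3.485Q = 4.280 + 3.328Q → Q* = 36.3416.
Consumer price on the demand curve at Q*: 250.563 − 4.474×36.3416 = 87.9707.

P = $87.971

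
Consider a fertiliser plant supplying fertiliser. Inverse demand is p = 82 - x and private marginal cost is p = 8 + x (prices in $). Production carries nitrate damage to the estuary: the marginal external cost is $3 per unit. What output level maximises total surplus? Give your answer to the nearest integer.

x* = 36

Social marginal cost = private MC + MEC = 11 + x.
Set SMC = demand: 11 + x = 82 - x → x* = 35.5000.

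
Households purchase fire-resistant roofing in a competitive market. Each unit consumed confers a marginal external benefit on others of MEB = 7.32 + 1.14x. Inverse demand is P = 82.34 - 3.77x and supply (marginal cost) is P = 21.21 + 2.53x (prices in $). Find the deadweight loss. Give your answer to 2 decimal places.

DWL = $32.74

Market equilibrium (private): 21.21 + 2.53x = 82.34 - 3.77x → x_m = 9.7032.
Social marginal benefit = demand + MEB = 89.66 - 2.63x.
Set SMB = MC: 89.66 - 2.63x = 21.21 + 2.53x → x* = 13.2655.
Between x* and x_m the wedge SMB − MC runs linearly from 0 to MEB(x_m), so the loss is a triangle.
DWL = ½ × 3.5623 × 18.3816 = 32.7404.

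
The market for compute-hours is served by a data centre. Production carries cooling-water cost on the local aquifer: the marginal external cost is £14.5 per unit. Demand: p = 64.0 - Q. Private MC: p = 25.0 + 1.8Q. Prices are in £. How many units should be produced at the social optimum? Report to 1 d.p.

Q* = 8.8

Social marginal cost = private MC + MEC = 39.5 + 1.8Q.
Set SMC = demand: 39.5 + 1.8Q = 64.0 - Q → Q* = 8.7500.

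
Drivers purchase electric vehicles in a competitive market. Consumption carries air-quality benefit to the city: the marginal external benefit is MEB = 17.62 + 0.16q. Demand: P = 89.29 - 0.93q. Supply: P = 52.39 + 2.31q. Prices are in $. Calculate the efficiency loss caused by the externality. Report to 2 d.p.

Market equilibrium (private): 52.39 + 2.31q = 89.29 - 0.93q → q_m = 11.3889.
Social marginal benefit = demand + MEB = 106.91 - 0.77q.
Set SMB = MC: 106.91 - 0.77q = 52.39 + 2.31q → q* = 17.7013.
The welfare-loss triangle has base |q_m − q*| and height MEB(q_m) (the vertical gap between SMB and MC is zero at q* and MEB at q_m).
DWL = ½ × 6.3124 × 19.4422 = 61.3635.

DWL = $61.36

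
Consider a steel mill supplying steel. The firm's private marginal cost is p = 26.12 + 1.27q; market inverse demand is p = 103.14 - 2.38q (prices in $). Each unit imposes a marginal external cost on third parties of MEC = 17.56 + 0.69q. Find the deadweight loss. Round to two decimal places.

DWL = $118.86

Market equilibrium (private): 26.12 + 1.27q = 103.14 - 2.38q → q_m = 21.1014.
Social marginal cost = private MC + MEC = 43.68 + 1.96q.
Set SMC = demand: 43.68 + 1.96q = 103.14 - 2.38q → q* = 13.7005.
Height of the DWL triangle at q_m is SMC(q_m) − demand(q_m) = MEC(q_m) = 32.1199.
DWL = ½ × 7.4009 × 32.1199 = 118.8581.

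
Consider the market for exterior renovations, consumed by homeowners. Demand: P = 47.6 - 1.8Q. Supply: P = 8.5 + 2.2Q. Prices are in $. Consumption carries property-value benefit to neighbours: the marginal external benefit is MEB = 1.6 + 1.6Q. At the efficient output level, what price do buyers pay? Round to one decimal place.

P = $17.1

Social marginal benefit = demand + MEB = 49.2 - 0.2Q.
Set SMB = MC: 49.2 - 0.2Q = 8.5 + 2.2Q → Q* = 16.9583.
Consumer price on the demand curve at Q*: 47.6 − 1.8×16.9583 = 17.0751.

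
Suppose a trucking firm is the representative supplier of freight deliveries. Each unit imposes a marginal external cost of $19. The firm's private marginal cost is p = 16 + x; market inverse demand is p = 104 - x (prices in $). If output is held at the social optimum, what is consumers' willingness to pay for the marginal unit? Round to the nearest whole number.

P = $70

Social marginal cost = private MC + MEC = 35 + x.
Set SMC = demand: 35 + x = 104 - x → x* = 34.5000.
Consumer price on the demand curve at x*: 104 − 1×34.5000 = 69.5000.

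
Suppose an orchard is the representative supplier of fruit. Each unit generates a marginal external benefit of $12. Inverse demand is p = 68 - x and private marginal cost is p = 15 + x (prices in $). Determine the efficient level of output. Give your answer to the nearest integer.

x* = 33

Social marginal cost = private MC − MEB = 3 + x.
Set SMC = demand: 3 + x = 68 - x → x* = 32.5000.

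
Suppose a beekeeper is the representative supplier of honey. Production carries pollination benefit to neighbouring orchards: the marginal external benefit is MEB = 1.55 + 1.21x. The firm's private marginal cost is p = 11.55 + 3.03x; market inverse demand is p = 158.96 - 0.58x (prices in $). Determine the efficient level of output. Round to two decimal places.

x* = 62.07

Social marginal cost = private MC − MEB = 10.00 + 1.82x.
Set SMC = demand: 10.00 + 1.82x = 158.96 - 0.58x → x* = 62.0667.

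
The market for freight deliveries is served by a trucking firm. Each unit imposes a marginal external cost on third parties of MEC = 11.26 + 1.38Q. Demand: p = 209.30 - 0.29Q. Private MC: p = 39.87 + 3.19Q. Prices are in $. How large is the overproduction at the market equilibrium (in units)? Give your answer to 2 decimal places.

Market equilibrium (private): 39.87 + 3.19Q = 209.30 - 0.29Q → Q_m = 48.6868.
Social marginal cost = private MC + MEC = 51.13 + 4.57Q.
Set SMC = demand: 51.13 + 4.57Q = 209.30 - 0.29Q → Q* = 32.5453.
Gap = |48.6868 − 32.5453| = 16.1415.

16.14 units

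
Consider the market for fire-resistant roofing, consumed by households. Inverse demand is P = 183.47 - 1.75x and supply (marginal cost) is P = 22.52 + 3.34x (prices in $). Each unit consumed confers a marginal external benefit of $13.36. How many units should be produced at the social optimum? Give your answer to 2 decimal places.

Social marginal benefit = demand + MEB = 196.83 - 1.75x.
Set SMB = MC: 196.83 - 1.75x = 22.52 + 3.34x → x* = 34.2456.

x* = 34.25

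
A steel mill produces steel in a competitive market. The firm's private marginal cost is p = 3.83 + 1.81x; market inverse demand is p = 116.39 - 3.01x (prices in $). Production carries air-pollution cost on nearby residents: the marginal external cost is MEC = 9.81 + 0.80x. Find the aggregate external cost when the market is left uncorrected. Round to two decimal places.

Market equilibrium (private): 3.83 + 1.81x = 116.39 - 3.01x → x_m = 23.3527.
Total external cost = ∫₀^{x_m} (9.81 + 0.80x) dx = 9.81×23.3527 + ½×0.80×23.3527² = 447.2294.

$447.23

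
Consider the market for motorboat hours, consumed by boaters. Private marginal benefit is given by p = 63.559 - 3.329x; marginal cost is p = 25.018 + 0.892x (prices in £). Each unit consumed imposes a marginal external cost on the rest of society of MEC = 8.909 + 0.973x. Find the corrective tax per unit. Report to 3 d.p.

Social marginal benefit = demand − MEC = 54.650 - 4.302x.
Set SMB = MC: 54.650 - 4.302x = 25.018 + 0.892x → x* = 5.7050.
The Pigouvian tax equals MEC at x*: 8.909 + 0.973×5.7050 = 14.4600.

tax = £14.460 per unit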